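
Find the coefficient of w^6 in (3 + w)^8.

252

The general term is C(8,j)·(3)^j·(w)^(8-j); the w^6 term has j = 2.
C(8,2) = 28.
Coefficient = C(8,2) · 3^2 = 28 · 9 = 252.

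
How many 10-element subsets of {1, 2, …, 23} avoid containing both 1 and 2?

All 10-subsets: C(23,10) = 1144066. Those containing both fixed elements: C(21,8) = 203490.
1144066 − 203490 = 940576.

940576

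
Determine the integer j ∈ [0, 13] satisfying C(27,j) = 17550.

4

C(27,j) increases on 0 ≤ j ≤ 13. C(27,3) = 2925 and C(27,4) = 17550, so j = 4.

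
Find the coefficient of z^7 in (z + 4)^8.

The general term is C(8,j)·(z)^j·(4)^(8-j); the z^7 term has j = 7.
C(8,7) = 8.
Coefficient = C(8,7) · 4^1 = 8 · 4 = 32.

32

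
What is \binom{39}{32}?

C(39,32) = C(39,7) by symmetry.
C(39,7) = (39·38·37·36·35·34·33) / 7! = 77519922480 / 5040 = 15380937.

15380937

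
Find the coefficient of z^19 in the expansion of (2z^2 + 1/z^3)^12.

24576

General term: C(12,j)·(2z^2)^j·(1/z^3)^(12-j), with z-exponent 2j − 3(12−j) = 5j − 36.
Set 5j − 36 = 19: j = 11.
C(12,11) = 12; 2^11 = 2048; 1^1 = 1.
Coefficient = 12 · 2048 · 1 = 24576.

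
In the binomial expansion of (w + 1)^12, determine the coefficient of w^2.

The general term is C(12,j)·(w)^j·(1)^(12-j); the w^2 term has j = 2.
C(12,2) = 66.
Coefficient = C(12,2) = 66.

66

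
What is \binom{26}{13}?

C(26,13) = (26·25·24·23·22·21·20·19·18·17·16·15·14) / 13! = 64764752532480000 / 6227020800 = 10400600.

10400600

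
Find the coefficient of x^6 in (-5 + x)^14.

1173046875

The general term is C(14,j)·(-5)^j·(x)^(14-j); the x^6 term has j = 8.
C(14,8) = 3003.
Coefficient = C(14,8) · (-5)^8 = 3003 · 390625 = 1173046875.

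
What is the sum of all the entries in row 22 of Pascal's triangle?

Setting x = 1 in (1+x)^22 gives Σ C(22,i) = 2^22 = 4194304.

4194304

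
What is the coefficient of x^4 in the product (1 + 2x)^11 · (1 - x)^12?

-385

Coefficient of x^4 = Σ_{j} C(11,j)·2^j·C(12,4-j)·(-1)^(4-j) for j from 0 to 4.
= 495 + (-4840) + 14520 + (-15840) + 5280 = -385.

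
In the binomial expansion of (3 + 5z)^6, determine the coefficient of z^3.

The general term is C(6,j)·(3)^j·(5z)^(6-j); the z^3 term has j = 3.
C(6,3) = 20.
Coefficient = C(6,3) · 3^3 · 5^3 = 20 · 27 · 125 = 67500.

67500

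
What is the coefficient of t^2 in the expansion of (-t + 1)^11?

55

The general term is C(11,j)·(-t)^j·(1)^(11-j); the t^2 term has j = 2.
C(11,2) = 55.
Coefficient = C(11,2) = 55.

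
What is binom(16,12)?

C(16,12) = C(16,4) by symmetry.
C(16,4) = (16·15·14·13) / 4! = 43680 / 24 = 1820.

1820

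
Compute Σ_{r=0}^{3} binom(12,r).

299

1 + 12 + 66 + 220 = 299.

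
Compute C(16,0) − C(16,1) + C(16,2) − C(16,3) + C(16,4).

1365

The partial alternating sum Σ_{k=0}^{4} (−1)^k C(16,k) = (−1)^4 C(15,4) = 1365.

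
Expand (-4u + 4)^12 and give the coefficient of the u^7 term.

-13287555072

The general term is C(12,j)·(-4u)^j·(4)^(12-j); the u^7 term has j = 7.
C(12,7) = 792.
Coefficient = C(12,7) · (-4)^7 · 4^5 = 792 · (-16384) · 1024 = -13287555072.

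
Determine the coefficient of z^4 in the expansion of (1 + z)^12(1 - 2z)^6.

135

Coefficient of z^4 = Σ_{j} C(12,j)·1^j·C(6,4-j)·(-2)^(4-j) for j from 0 to 4.
= 240 + (-1920) + 3960 + (-2640) + 495 = 135.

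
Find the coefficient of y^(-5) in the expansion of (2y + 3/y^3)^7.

15120

General term: C(7,j)·(2y)^j·(3/y^3)^(7-j), with y-exponent 1j − 3(7−j) = 4j − 21.
Set 4j − 21 = -5: j = 4.
C(7,4) = 35; 2^4 = 16; 3^3 = 27.
Coefficient = 35 · 16 · 27 = 15120.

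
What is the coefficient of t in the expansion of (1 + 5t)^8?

The general term is C(8,j)·(1)^j·(5t)^(8-j); the t^1 term has j = 7.
C(8,7) = 8.
Coefficient = C(8,7) · 5^1 = 8 · 5 = 40.

40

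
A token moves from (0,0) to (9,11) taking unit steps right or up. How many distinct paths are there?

167960

Each path is a sequence of 20 steps with 9 rights: C(20,9) = 167960.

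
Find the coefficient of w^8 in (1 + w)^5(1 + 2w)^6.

Coefficient of w^8 = Σ_{j} C(5,j)·1^j·C(6,8-j)·2^(8-j) for j from 2 to 5.
= 640 + 1920 + 1200 + 160 = 3920.

3920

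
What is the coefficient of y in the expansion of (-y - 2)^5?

-80

The general term is C(5,j)·(-y)^j·(-2)^(5-j); the y^1 term has j = 1.
C(5,1) = 5.
Coefficient = C(5,1) · (-1)^1 · (-2)^4 = 5 · (-1) · 16 = -80.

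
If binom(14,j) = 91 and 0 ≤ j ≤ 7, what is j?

C(14,j) increases on 0 ≤ j ≤ 7. C(14,1) = 14 and C(14,2) = 91, so j = 2.

2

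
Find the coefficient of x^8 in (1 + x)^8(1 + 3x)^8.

1968934

Coefficient of x^8 = Σ_{j} C(8,j)·1^j·C(8,8-j)·3^(8-j) for j from 0 to 8.
= 6561 + 139968 + 571536 + 762048 + 396900 + 84672 + 7056 + 192 + 1 = 1968934.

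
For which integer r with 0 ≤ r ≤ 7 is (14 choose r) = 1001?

C(14,r) increases on 0 ≤ r ≤ 7. C(14,3) = 364 and C(14,4) = 1001, so r = 4.

4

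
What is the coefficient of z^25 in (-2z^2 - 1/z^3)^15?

-245760

General term: C(15,j)·(-2z^2)^j·(-1/z^3)^(15-j), with z-exponent 2j − 3(15−j) = 5j − 45.
Set 5j − 45 = 25: j = 14.
C(15,14) = 15; (-2)^14 = 16384; (-1)^1 = -1.
Coefficient = 15 · 16384 · (-1) = -245760.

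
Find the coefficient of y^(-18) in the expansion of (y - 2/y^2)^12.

General term: C(12,j)·(y)^j·(-2/y^2)^(12-j), with y-exponent 1j − 2(12−j) = 3j − 24.
Set 3j − 24 = -18: j = 2.
C(12,2) = 66; 1^2 = 1; (-2)^10 = 1024.
Coefficient = 66 · 1 · 1024 = 67584.

67584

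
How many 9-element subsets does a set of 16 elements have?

11440

C(16,9) = C(16,7) by symmetry.
C(16,7) = (16·15·14·13·12·11·10) / 7! = 57657600 / 5040 = 11440.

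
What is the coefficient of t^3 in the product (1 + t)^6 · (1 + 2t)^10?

Coefficient of t^3 = Σ_{j} C(6,j)·1^j·C(10,3-j)·2^(3-j) for j from 0 to 3.
= 960 + 1080 + 300 + 20 = 2360.

2360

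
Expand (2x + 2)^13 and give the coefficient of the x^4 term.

5857280

The general term is C(13,j)·(2x)^j·(2)^(13-j); the x^4 term has j = 4.
C(13,4) = 715.
Coefficient = C(13,4) · 2^4 · 2^9 = 715 · 16 · 512 = 5857280.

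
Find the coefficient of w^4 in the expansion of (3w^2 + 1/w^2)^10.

General term: C(10,j)·(3w^2)^j·(1/w^2)^(10-j), with w-exponent 2j − 2(10−j) = 4j − 20.
Set 4j − 20 = 4: j = 6.
C(10,6) = 210; 3^6 = 729; 1^4 = 1.
Coefficient = 210 · 729 · 1 = 153090.

153090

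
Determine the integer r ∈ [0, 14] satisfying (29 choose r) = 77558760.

C(29,r) increases on 0 ≤ r ≤ 14. C(29,13) = 67863915 and C(29,14) = 77558760, so r = 14.

14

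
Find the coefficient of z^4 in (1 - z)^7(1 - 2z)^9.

10409

Coefficient of z^4 = Σ_{j} C(7,j)·(-1)^j·C(9,4-j)·(-2)^(4-j) for j from 0 to 4.
= 2016 + 4704 + 3024 + 630 + 35 = 10409.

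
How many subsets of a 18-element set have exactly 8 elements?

Choose the 8 positions: C(18,8) = 43758.

43758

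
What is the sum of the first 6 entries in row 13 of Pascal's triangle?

2380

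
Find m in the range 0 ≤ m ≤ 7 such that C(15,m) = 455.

C(15,m) increases on 0 ≤ m ≤ 7. C(15,2) = 105 and C(15,3) = 455, so m = 3.

3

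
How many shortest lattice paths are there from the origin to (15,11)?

7726160

Each path is a sequence of 26 steps with 15 rights: C(26,15) = 7726160.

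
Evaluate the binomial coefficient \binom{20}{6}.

C(20,6) = (20·19·18·17·16·15) / 6! = 27907200 / 720 = 38760.

38760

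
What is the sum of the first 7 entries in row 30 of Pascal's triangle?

1 + 30 + 435 + 4060 + 27405 + 142506 + 593775 = 768212.

768212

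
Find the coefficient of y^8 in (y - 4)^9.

-36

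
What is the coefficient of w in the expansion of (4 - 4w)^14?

-3758096384

The general term is C(14,j)·(4)^j·(-4w)^(14-j); the w^1 term has j = 13.
C(14,13) = 14.
Coefficient = C(14,13) · 4^13 · (-4)^1 = 14 · 67108864 · (-4) = -3758096384.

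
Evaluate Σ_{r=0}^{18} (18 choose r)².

Σ C(18,r)² is the coefficient of x^18 in (1+x)^18(1+x)^18 = (1+x)^36, i.e. C(36,18) = 9075135300.

9075135300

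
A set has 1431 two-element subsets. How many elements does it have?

54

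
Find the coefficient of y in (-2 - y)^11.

-11264

The general term is C(11,j)·(-2)^j·(-y)^(11-j); the y^1 term has j = 10.
C(11,10) = 11.
Coefficient = C(11,10) · (-2)^10 · (-1)^1 = 11 · 1024 · (-1) = -11264.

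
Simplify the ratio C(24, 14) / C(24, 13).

11/14

C(n,k+1)/C(n,k) = (n−k)/(k+1) = (24−13)/(13+1) = 11/14.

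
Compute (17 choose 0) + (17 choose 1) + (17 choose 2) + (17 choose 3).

1 + 17 + 136 + 680 = 834.

834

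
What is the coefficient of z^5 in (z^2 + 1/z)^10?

General term: C(10,j)·(z^2)^j·(1/z)^(10-j), with z-exponent 2j − 1(10−j) = 3j − 10.
Set 3j − 10 = 5: j = 5.
C(10,5) = 252; 1^5 = 1; 1^5 = 1.
Coefficient = 252 · 1 · 1 = 252.

252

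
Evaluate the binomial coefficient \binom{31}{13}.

C(31,13) = (31·30·29·28·27·26·25·24·23·22·21·20·19) / 13! = 1284342188088960000 / 6227020800 = 206253075.

206253075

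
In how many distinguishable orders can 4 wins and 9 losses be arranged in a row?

715

Choose positions for the wins: C(13,4) = 715.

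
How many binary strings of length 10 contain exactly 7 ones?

120

Choose the 7 positions: C(10,7) = 120.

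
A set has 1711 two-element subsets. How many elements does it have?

n(n−1)/2 = 1711 ⇒ n(n−1) = 3422. Since 59·58 = 3422, n = 59.

59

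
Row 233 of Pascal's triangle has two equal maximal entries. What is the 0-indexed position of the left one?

116

For odd n = 233, C(233,j) peaks at j = (n−1)/2 and (n+1)/2; the lower is 116.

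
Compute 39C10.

635745396

C(39,10) = (39·38·37·36·35·34·33·32·31·30) / 10! = 2306992893004800 / 3628800 = 635745396.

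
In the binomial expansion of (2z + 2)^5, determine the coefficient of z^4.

160

The general term is C(5,j)·(2z)^j·(2)^(5-j); the z^4 term has j = 4.
C(5,4) = 5.
Coefficient = C(5,4) · 2^4 · 2^1 = 5 · 16 · 2 = 160.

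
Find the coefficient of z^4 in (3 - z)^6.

The general term is C(6,j)·(3)^j·(-z)^(6-j); the z^4 term has j = 2.
C(6,2) = 15.
Coefficient = C(6,2) · 3^2 = 15 · 9 = 135.

135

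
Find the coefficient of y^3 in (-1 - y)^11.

-165

The general term is C(11,j)·(-1)^j·(-y)^(11-j); the y^3 term has j = 8.
C(11,8) = 165.
Coefficient = C(11,8) · (-1)^3 = 165 · (-1) = -165.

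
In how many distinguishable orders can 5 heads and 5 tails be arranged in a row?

252

Choose positions for the heads: C(10,5) = 252.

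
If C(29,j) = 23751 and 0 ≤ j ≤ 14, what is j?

4

C(29,j) increases on 0 ≤ j ≤ 14. C(29,3) = 3654 and C(29,4) = 23751, so j = 4.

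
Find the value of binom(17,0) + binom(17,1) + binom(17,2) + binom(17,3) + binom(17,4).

1 + 17 + 136 + 680 + 2380 = 3214.

3214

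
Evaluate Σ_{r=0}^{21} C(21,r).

Setting x = 1 in (1+x)^21 gives Σ C(21,r) = 2^21 = 2097152.

2097152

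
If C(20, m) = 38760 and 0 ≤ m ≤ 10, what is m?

C(20,m) increases on 0 ≤ m ≤ 10. C(20,5) = 15504 and C(20,6) = 38760, so m = 6.

6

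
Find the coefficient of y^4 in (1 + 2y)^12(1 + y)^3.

Coefficient of y^4 = Σ_{j} C(12,j)·2^j·C(3,4-j)·1^(4-j) for j from 1 to 4.
= 24 + 792 + 5280 + 7920 = 14016.

14016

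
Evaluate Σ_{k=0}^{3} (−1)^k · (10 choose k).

The partial alternating sum Σ_{k=0}^{3} (−1)^k C(10,k) = (−1)^3 C(9,3) = -84.

-84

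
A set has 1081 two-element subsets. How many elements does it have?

n(n−1)/2 = 1081 ⇒ n(n−1) = 2162. Since 47·46 = 2162, n = 47.

47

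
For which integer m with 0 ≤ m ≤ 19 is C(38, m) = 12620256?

7

C(38,m) increases on 0 ≤ m ≤ 19. C(38,6) = 2760681 and C(38,7) = 12620256, so m = 7.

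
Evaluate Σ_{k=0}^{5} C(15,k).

1 + 15 + 105 + 455 + 1365 + 3003 = 4944.

4944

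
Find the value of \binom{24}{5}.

C(24,5) = (24·23·22·21·20) / 5! = 5100480 / 120 = 42504.

42504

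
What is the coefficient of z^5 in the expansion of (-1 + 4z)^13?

1317888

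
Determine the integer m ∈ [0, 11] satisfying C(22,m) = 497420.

9

C(22,m) increases on 0 ≤ m ≤ 11. C(22,8) = 319770 and C(22,9) = 497420, so m = 9.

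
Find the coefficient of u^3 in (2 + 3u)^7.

The general term is C(7,j)·(2)^j·(3u)^(7-j); the u^3 term has j = 4.
C(7,4) = 35.
Coefficient = C(7,4) · 2^4 · 3^3 = 35 · 16 · 27 = 15120.

15120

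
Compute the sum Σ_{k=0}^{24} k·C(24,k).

Since k·C(24,k) = 24·C(23,k−1), the sum is 24·2^23 = 24·8388608 = 201326592.

201326592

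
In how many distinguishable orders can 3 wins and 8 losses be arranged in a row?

165

Choose positions for the wins: C(11,3) = 165.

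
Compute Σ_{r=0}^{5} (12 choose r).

1586

1 + 12 + 66 + 220 + 495 + 792 = 1586.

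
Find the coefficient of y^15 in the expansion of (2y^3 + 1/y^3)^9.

General term: C(9,j)·(2y^3)^j·(1/y^3)^(9-j), with y-exponent 3j − 3(9−j) = 6j − 27.
Set 6j − 27 = 15: j = 7.
C(9,7) = 36; 2^7 = 128; 1^2 = 1.
Coefficient = 36 · 128 · 1 = 4608.

4608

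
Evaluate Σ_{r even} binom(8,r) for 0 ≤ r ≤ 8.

128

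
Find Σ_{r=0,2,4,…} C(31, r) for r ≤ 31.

1073741824

Half of (1+1)^31 + (1−1)^31 gives the even-index sum: 2^30 = 1073741824.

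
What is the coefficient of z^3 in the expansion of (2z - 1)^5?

The general term is C(5,j)·(2z)^j·(-1)^(5-j); the z^3 term has j = 3.
C(5,3) = 10.
Coefficient = C(5,3) · 2^3 = 10 · 8 = 80.

80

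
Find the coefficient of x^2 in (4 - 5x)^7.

The general term is C(7,j)·(4)^j·(-5x)^(7-j); the x^2 term has j = 5.
C(7,5) = 21.
Coefficient = C(7,5) · 4^5 · (-5)^2 = 21 · 1024 · 25 = 537600.

537600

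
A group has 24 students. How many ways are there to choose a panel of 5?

This is C(24,5) = 42504.

42504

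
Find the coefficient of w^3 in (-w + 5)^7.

The general term is C(7,j)·(-w)^j·(5)^(7-j); the w^3 term has j = 3.
C(7,3) = 35.
Coefficient = C(7,3) · (-1)^3 · 5^4 = 35 · (-1) · 625 = -21875.

-21875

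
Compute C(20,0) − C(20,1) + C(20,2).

171

The partial alternating sum Σ_{k=0}^{2} (−1)^k C(20,k) = (−1)^2 C(19,2) = 171.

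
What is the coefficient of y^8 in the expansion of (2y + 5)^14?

12012000000

The general term is C(14,j)·(2y)^j·(5)^(14-j); the y^8 term has j = 8.
C(14,8) = 3003.
Coefficient = C(14,8) · 2^8 · 5^6 = 3003 · 256 · 15625 = 12012000000.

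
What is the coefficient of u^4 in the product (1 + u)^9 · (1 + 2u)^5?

3206

Coefficient of u^4 = Σ_{j} C(9,j)·1^j·C(5,4-j)·2^(4-j) for j from 0 to 4.
= 80 + 720 + 1440 + 840 + 126 = 3206.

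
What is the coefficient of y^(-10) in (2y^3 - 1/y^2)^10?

180

General term: C(10,j)·(2y^3)^j·(-1/y^2)^(10-j), with y-exponent 3j − 2(10−j) = 5j − 20.
Set 5j − 20 = -10: j = 2.
C(10,2) = 45; 2^2 = 4; (-1)^8 = 1.
Coefficient = 45 · 4 · 1 = 180.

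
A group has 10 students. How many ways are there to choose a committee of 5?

252

This is C(10,5) = 252.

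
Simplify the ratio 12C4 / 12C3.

9/4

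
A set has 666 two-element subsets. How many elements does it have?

37

n(n−1)/2 = 666 ⇒ n(n−1) = 1332. Since 37·36 = 1332, n = 37.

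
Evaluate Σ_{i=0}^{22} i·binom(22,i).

Differentiating (1+x)^22 and setting x=1: Σ i·C(22,i) = 22·2^21 = 46137344.

46137344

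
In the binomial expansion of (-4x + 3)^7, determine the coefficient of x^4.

The general term is C(7,j)·(-4x)^j·(3)^(7-j); the x^4 term has j = 4.
C(7,4) = 35.
Coefficient = C(7,4) · (-4)^4 · 3^3 = 35 · 256 · 27 = 241920.

241920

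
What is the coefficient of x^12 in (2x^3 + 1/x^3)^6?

192

General term: C(6,j)·(2x^3)^j·(1/x^3)^(6-j), with x-exponent 3j − 3(6−j) = 6j − 18.
Set 6j − 18 = 12: j = 5.
C(6,5) = 6; 2^5 = 32; 1^1 = 1.
Coefficient = 6 · 32 · 1 = 192.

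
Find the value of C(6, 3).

20

C(6,3) = (6·5·4) / 3! = 120 / 6 = 20.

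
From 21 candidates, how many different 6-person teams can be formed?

54264

This is C(21,6) = 54264.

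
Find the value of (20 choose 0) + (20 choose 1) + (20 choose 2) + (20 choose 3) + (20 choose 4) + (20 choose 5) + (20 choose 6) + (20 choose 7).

137980

1 + 20 + 190 + 1140 + 4845 + 15504 + 38760 + 77520 = 137980.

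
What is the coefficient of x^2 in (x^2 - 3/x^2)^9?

10206

General term: C(9,j)·(x^2)^j·(-3/x^2)^(9-j), with x-exponent 2j − 2(9−j) = 4j − 18.
Set 4j − 18 = 2: j = 5.
C(9,5) = 126; 1^5 = 1; (-3)^4 = 81.
Coefficient = 126 · 1 · 81 = 10206.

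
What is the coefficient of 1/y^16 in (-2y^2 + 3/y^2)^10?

-393660

General term: C(10,j)·(-2y^2)^j·(3/y^2)^(10-j), with y-exponent 2j − 2(10−j) = 4j − 20.
Set 4j − 20 = -16: j = 1.
C(10,1) = 10; (-2)^1 = -2; 3^9 = 19683.
Coefficient = 10 · (-2) · 19683 = -393660.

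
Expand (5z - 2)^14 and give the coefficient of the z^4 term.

The general term is C(14,j)·(5z)^j·(-2)^(14-j); the z^4 term has j = 4.
C(14,4) = 1001.
Coefficient = C(14,4) · 5^4 · (-2)^10 = 1001 · 625 · 1024 = 640640000.

640640000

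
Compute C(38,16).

C(38,16) = (38·37·36·35·34·33·32·31·30·29·28·27·26·25·24·23) / 16! = 465322312113382563840000 / 20922789888000 = 22239974430.

22239974430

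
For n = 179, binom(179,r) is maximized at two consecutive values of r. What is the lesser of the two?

89

For odd n = 179, C(179,r) peaks at r = (n−1)/2 and (n+1)/2; the lesser is 89.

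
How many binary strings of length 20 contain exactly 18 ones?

Choose the 18 positions: C(20,18) = 190.

190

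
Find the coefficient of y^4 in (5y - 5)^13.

-872802734375

The general term is C(13,j)·(5y)^j·(-5)^(13-j); the y^4 term has j = 4.
C(13,4) = 715.
Coefficient = C(13,4) · 5^4 · (-5)^9 = 715 · 625 · (-1953125) = -872802734375.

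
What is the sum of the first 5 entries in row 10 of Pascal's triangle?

1 + 10 + 45 + 120 + 210 = 386.

386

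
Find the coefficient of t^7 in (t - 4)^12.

The general term is C(12,j)·(t)^j·(-4)^(12-j); the t^7 term has j = 7.
C(12,7) = 792.
Coefficient = C(12,7) · (-4)^5 = 792 · (-1024) = -811008.

-811008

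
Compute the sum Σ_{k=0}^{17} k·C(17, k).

1114112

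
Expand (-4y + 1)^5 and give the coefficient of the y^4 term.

1280

The general term is C(5,j)·(-4y)^j·(1)^(5-j); the y^4 term has j = 4.
C(5,4) = 5.
Coefficient = C(5,4) · (-4)^4 = 5 · 256 = 1280.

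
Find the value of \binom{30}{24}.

593775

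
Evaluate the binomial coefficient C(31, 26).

169911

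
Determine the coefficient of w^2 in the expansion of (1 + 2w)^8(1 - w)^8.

Coefficient of w^2 = Σ_{j} C(8,j)·2^j·C(8,2-j)·(-1)^(2-j) for j from 0 to 2.
= 28 + (-128) + 112 = 12.

12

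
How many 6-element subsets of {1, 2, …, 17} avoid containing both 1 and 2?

11011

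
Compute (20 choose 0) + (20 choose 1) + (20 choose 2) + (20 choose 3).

1351

1 + 20 + 190 + 1140 = 1351.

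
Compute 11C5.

462

C(11,5) = (11·10·9·8·7) / 5! = 55440 / 120 = 462.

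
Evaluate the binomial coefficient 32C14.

471435600

C(32,14) = (32·31·30·29·28·27·26·25·24·23·22·21·20·19) / 14! = 41098950018846720000 / 87178291200 = 471435600.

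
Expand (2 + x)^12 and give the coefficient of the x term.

24576

The general term is C(12,j)·(2)^j·(x)^(12-j); the x^1 term has j = 11.
C(12,11) = 12.
Coefficient = C(12,11) · 2^11 = 12 · 2048 = 24576.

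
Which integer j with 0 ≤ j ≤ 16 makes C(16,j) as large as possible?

C(16,j) is maximized at j = 16/2 = 8.

8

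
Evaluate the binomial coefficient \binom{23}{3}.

1771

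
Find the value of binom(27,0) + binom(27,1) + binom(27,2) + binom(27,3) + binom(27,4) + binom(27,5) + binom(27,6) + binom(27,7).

1285624

1 + 27 + 351 + 2925 + 17550 + 80730 + 296010 + 888030 = 1285624.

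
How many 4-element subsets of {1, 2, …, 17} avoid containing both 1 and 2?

All 4-subsets: C(17,4) = 2380. Those containing both fixed elements: C(15,2) = 105.
2380 − 105 = 2275.

2275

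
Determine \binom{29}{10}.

20030010

C(29,10) = (29·28·27·26·25·24·23·22·21·20) / 10! = 72684900288000 / 3628800 = 20030010.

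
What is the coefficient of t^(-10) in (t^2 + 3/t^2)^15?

177324147

General term: C(15,j)·(t^2)^j·(3/t^2)^(15-j), with t-exponent 2j − 2(15−j) = 4j − 30.
Set 4j − 30 = -10: j = 5.
C(15,5) = 3003; 1^5 = 1; 3^10 = 59049.
Coefficient = 3003 · 1 · 59049 = 177324147.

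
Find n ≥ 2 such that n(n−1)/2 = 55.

11

n(n−1)/2 = 55 ⇒ n(n−1) = 110. Since 11·10 = 110, n = 11.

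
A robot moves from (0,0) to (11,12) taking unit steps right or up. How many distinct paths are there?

1352078

Each path is a sequence of 23 steps with 11 rights: C(23,11) = 1352078.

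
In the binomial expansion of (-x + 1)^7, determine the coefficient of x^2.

21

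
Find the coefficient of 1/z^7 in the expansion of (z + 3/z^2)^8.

13608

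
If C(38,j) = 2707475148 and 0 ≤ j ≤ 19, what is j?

12

C(38,j) increases on 0 ≤ j ≤ 19. C(38,11) = 1203322288 and C(38,12) = 2707475148, so j = 12.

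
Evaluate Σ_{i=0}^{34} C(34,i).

The entries of row 34 sum to 2^34 = 17179869184.

17179869184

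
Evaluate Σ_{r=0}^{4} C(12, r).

1 + 12 + 66 + 220 + 495 = 794.

794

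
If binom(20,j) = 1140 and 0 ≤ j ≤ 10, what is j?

3

C(20,j) increases on 0 ≤ j ≤ 10. C(20,2) = 190 and C(20,3) = 1140, so j = 3.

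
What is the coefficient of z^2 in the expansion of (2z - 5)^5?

-5000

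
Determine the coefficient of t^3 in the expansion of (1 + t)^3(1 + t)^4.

35

(1 + t)^3(1 + t)^4 = (1 + t)^7, so the coefficient of t^3 is C(7,3)·1^3 = 35·1 = 35.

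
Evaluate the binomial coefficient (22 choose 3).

1540

C(22,3) = (22·21·20) / 3! = 9240 / 6 = 1540.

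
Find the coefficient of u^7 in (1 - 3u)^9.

The general term is C(9,j)·(1)^j·(-3u)^(9-j); the u^7 term has j = 2.
C(9,2) = 36.
Coefficient = C(9,2) · (-3)^7 = 36 · (-2187) = -78732.

-78732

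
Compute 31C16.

C(31,16) = C(31,15) by symmetry.
C(31,15) = (31·30·29·28·27·26·25·24·23·22·21·20·19·18·17) / 15! = 393008709555221760000 / 1307674368000 = 300540195.

300540195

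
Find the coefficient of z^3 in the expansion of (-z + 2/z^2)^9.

General term: C(9,j)·(-z)^j·(2/z^2)^(9-j), with z-exponent 1j − 2(9−j) = 3j − 18.
Set 3j − 18 = 3: j = 7.
C(9,7) = 36; (-1)^7 = -1; 2^2 = 4.
Coefficient = 36 · (-1) · 4 = -144.

-144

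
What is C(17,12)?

C(17,12) = C(17,5) by symmetry.
C(17,5) = (17·16·15·14·13) / 5! = 742560 / 120 = 6188.

6188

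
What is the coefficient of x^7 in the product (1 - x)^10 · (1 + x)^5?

Coefficient of x^7 = Σ_{j} C(10,j)·(-1)^j·C(5,7-j)·1^(7-j) for j from 2 to 7.
= 45 + (-600) + 2100 + (-2520) + 1050 + (-120) = -45.

-45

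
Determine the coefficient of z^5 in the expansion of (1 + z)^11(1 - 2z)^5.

210

Coefficient of z^5 = Σ_{j} C(11,j)·1^j·C(5,5-j)·(-2)^(5-j) for j from 0 to 5.
= (-32) + 880 + (-4400) + 6600 + (-3300) + 462 = 210.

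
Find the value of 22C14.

319770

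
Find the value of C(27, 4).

17550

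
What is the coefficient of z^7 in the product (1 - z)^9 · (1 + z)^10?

Coefficient of z^7 = Σ_{j} C(9,j)·(-1)^j·C(10,7-j)·1^(7-j) for j from 0 to 7.
= 120 + (-1890) + 9072 + (-17640) + 15120 + (-5670) + 840 + (-36) = -84.

-84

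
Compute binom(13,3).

C(13,3) = (13·12·11) / 3! = 1716 / 6 = 286.

286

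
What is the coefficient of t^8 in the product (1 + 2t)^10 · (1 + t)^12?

5463135

Coefficient of t^8 = Σ_{j} C(10,j)·2^j·C(12,8-j)·1^(8-j) for j from 0 to 8.
= 495 + 15840 + 166320 + 760320 + 1663200 + 1774080 + 887040 + 184320 + 11520 = 5463135.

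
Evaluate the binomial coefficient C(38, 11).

1203322288

C(38,11) = (38·37·36·35·34·33·32·31·30·29·28) / 11! = 48032775105638400 / 39916800 = 1203322288.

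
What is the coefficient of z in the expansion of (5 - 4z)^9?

-14062500

The general term is C(9,j)·(5)^j·(-4z)^(9-j); the z^1 term has j = 8.
C(9,8) = 9.
Coefficient = C(9,8) · 5^8 · (-4)^1 = 9 · 390625 · (-4) = -14062500.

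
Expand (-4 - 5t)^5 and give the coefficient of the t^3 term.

-20000

The general term is C(5,j)·(-4)^j·(-5t)^(5-j); the t^3 term has j = 2.
C(5,2) = 10.
Coefficient = C(5,2) · (-4)^2 · (-5)^3 = 10 · 16 · (-125) = -20000.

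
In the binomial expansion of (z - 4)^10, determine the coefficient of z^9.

The general term is C(10,j)·(z)^j·(-4)^(10-j); the z^9 term has j = 9.
C(10,9) = 10.
Coefficient = C(10,9) · (-4)^1 = 10 · (-4) = -40.

-40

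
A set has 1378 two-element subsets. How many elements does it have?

53

n(n−1)/2 = 1378 ⇒ n(n−1) = 2756. Since 53·52 = 2756, n = 53.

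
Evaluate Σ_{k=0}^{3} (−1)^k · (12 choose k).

The partial alternating sum Σ_{k=0}^{3} (−1)^k C(12,k) = (−1)^3 C(11,3) = -165.

-165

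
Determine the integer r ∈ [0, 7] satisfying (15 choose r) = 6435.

C(15,r) increases on 0 ≤ r ≤ 7. C(15,6) = 5005 and C(15,7) = 6435, so r = 7.

7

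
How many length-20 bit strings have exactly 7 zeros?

Choose the 7 positions: C(20,7) = 77520.

77520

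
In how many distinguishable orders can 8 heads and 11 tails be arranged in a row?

75582

Choose positions for the heads: C(19,8) = 75582.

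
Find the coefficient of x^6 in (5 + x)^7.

The general term is C(7,j)·(5)^j·(x)^(7-j); the x^6 term has j = 1.
C(7,1) = 7.
Coefficient = C(7,1) · 5^1 = 7 · 5 = 35.

35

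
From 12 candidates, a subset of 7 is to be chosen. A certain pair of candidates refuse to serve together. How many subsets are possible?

All 7-subsets: C(12,7) = 792. Those containing both fixed elements: C(10,5) = 252.
792 − 252 = 540.

540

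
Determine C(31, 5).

169911

C(31,5) = (31·30·29·28·27) / 5! = 20389320 / 120 = 169911.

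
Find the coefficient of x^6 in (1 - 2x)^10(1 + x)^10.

1770

Coefficient of x^6 = Σ_{j} C(10,j)·(-2)^j·C(10,6-j)·1^(6-j) for j from 0 to 6.
= 210 + (-5040) + 37800 + (-115200) + 151200 + (-80640) + 13440 = 1770.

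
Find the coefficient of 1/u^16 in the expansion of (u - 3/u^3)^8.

General term: C(8,j)·(u)^j·(-3/u^3)^(8-j), with u-exponent 1j − 3(8−j) = 4j − 24.
Set 4j − 24 = -16: j = 2.
C(8,2) = 28; 1^2 = 1; (-3)^6 = 729.
Coefficient = 28 · 1 · 729 = 20412.

20412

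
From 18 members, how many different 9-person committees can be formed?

This is C(18,9) = 48620.

48620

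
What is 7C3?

C(7,3) = (7·6·5) / 3! = 210 / 6 = 35.

35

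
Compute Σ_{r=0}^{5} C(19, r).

16664

1 + 19 + 171 + 969 + 3876 + 11628 = 16664.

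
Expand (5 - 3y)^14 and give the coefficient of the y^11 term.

The general term is C(14,j)·(5)^j·(-3y)^(14-j); the y^11 term has j = 3.
C(14,3) = 364.
Coefficient = C(14,3) · 5^3 · (-3)^11 = 364 · 125 · (-177147) = -8060188500.

-8060188500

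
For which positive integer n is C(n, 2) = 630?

36

n(n−1)/2 = 630 ⇒ n(n−1) = 1260. Since 36·35 = 1260, n = 36.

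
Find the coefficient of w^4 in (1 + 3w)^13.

The general term is C(13,j)·(1)^j·(3w)^(13-j); the w^4 term has j = 9.
C(13,9) = 715.
Coefficient = C(13,9) · 3^4 = 715 · 81 = 57915.

57915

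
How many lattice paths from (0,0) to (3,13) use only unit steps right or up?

Each path is a sequence of 16 steps with 3 rights: C(16,3) = 560.

560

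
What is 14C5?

2002

C(14,5) = (14·13·12·11·10) / 5! = 240240 / 120 = 2002.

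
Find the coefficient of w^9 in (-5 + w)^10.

The general term is C(10,j)·(-5)^j·(w)^(10-j); the w^9 term has j = 1.
C(10,1) = 10.
Coefficient = C(10,1) · (-5)^1 = 10 · (-5) = -50.

-50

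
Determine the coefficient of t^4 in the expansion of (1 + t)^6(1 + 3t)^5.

Coefficient of t^4 = Σ_{j} C(6,j)·1^j·C(5,4-j)·3^(4-j) for j from 0 to 4.
= 405 + 1620 + 1350 + 300 + 15 = 3690.

3690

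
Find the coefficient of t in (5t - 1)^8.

-40

The general term is C(8,j)·(5t)^j·(-1)^(8-j); the t^1 term has j = 1.
C(8,1) = 8.
Coefficient = C(8,1) · 5^1 · (-1)^7 = 8 · 5 · (-1) = -40.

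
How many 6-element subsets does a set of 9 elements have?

C(9,6) = C(9,3) by symmetry.
C(9,3) = (9·8·7) / 3! = 504 / 6 = 84.

84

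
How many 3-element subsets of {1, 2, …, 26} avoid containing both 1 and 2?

All 3-subsets: C(26,3) = 2600. Those containing both fixed elements: C(24,1) = 24.
2600 − 24 = 2576.

2576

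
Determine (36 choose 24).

C(36,24) = C(36,12) by symmetry.
C(36,12) = (36·35·34·33·32·31·30·29·28·27·26·25) / 12! = 599555620984320000 / 479001600 = 1251677700.

1251677700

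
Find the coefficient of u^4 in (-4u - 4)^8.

The general term is C(8,j)·(-4u)^j·(-4)^(8-j); the u^4 term has j = 4.
C(8,4) = 70.
Coefficient = C(8,4) · (-4)^4 · (-4)^4 = 70 · 256 · 256 = 4587520.

4587520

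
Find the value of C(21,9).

C(21,9) = (21·20·19·18·17·16·15·14·13) / 9! = 106661318400 / 362880 = 293930.

293930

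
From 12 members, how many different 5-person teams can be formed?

This is C(12,5) = 792.

792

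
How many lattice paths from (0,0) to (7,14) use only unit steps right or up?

116280

Each path is a sequence of 21 steps with 7 rights: C(21,7) = 116280.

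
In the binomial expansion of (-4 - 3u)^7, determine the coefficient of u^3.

The general term is C(7,j)·(-4)^j·(-3u)^(7-j); the u^3 term has j = 4.
C(7,4) = 35.
Coefficient = C(7,4) · (-4)^4 · (-3)^3 = 35 · 256 · (-27) = -241920.

-241920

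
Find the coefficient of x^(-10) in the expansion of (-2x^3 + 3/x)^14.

General term: C(14,j)·(-2x^3)^j·(3/x)^(14-j), with x-exponent 3j − 1(14−j) = 4j − 14.
Set 4j − 14 = -10: j = 1.
C(14,1) = 14; (-2)^1 = -2; 3^13 = 1594323.
Coefficient = 14 · (-2) · 1594323 = -44641044.

-44641044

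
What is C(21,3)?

C(21,3) = (21·20·19) / 3! = 7980 / 6 = 1330.

1330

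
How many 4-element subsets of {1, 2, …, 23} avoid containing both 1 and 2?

8645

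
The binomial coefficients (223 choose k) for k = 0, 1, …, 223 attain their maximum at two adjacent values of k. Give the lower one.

For odd n = 223, C(223,k) peaks at k = (n−1)/2 and (n+1)/2; the lower is 111.

111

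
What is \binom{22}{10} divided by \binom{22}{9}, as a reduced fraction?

C(n,k+1)/C(n,k) = (n−k)/(k+1) = (22−9)/(9+1) = 13/10.

13/10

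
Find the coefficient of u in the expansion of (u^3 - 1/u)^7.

General term: C(7,j)·(u^3)^j·(-1/u)^(7-j), with u-exponent 3j − 1(7−j) = 4j − 7.
Set 4j − 7 = 1: j = 2.
C(7,2) = 21; 1^2 = 1; (-1)^5 = -1.
Coefficient = 21 · 1 · (-1) = -21.

-21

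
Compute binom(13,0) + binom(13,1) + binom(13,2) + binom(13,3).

378

1 + 13 + 78 + 286 = 378.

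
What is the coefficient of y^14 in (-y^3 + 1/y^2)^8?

General term: C(8,j)·(-y^3)^j·(1/y^2)^(8-j), with y-exponent 3j − 2(8−j) = 5j − 16.
Set 5j − 16 = 14: j = 6.
C(8,6) = 28; (-1)^6 = 1; 1^2 = 1.
Coefficient = 28 · 1 · 1 = 28.

28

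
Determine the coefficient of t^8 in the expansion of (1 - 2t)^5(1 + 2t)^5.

1280

Coefficient of t^8 = Σ_{j} C(5,j)·(-2)^j·C(5,8-j)·2^(8-j) for j from 3 to 5.
= (-2560) + 6400 + (-2560) = 1280.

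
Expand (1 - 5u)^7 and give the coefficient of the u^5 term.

The general term is C(7,j)·(1)^j·(-5u)^(7-j); the u^5 term has j = 2.
C(7,2) = 21.
Coefficient = C(7,2) · (-5)^5 = 21 · (-3125) = -65625.

-65625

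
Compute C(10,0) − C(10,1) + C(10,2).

36

The partial alternating sum Σ_{k=0}^{2} (−1)^k C(10,k) = (−1)^2 C(9,2) = 36.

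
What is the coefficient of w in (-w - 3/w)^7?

-945

General term: C(7,j)·(-w)^j·(-3/w)^(7-j), with w-exponent 1j − 1(7−j) = 2j − 7.
Set 2j − 7 = 1: j = 4.
C(7,4) = 35; (-1)^4 = 1; (-3)^3 = -27.
Coefficient = 35 · 1 · (-27) = -945.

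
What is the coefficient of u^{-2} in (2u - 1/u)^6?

60

General term: C(6,j)·(2u)^j·(-1/u)^(6-j), with u-exponent 1j − 1(6−j) = 2j − 6.
Set 2j − 6 = -2: j = 2.
C(6,2) = 15; 2^2 = 4; (-1)^4 = 1.
Coefficient = 15 · 4 · 1 = 60.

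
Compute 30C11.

54627300

C(30,11) = (30·29·28·27·26·25·24·23·22·21·20) / 11! = 2180547008640000 / 39916800 = 54627300.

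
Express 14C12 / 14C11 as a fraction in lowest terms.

C(n,k+1)/C(n,k) = (n−k)/(k+1) = (14−11)/(11+1) = 3/12 = 1/4.

1/4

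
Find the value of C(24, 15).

C(24,15) = C(24,9) by symmetry.
C(24,9) = (24·23·22·21·20·19·18·17·16) / 9! = 474467051520 / 362880 = 1307504.

1307504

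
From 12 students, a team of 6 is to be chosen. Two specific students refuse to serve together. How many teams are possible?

All 6-subsets: C(12,6) = 924. Those containing both fixed elements: C(10,4) = 210.
924 − 210 = 714.

714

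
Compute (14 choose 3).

C(14,3) = (14·13·12) / 3! = 2184 / 6 = 364.

364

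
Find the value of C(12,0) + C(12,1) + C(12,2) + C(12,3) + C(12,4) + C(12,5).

1 + 12 + 66 + 220 + 495 + 792 = 1586.

1586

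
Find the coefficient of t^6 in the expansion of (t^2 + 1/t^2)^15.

5005

General term: C(15,j)·(t^2)^j·(1/t^2)^(15-j), with t-exponent 2j − 2(15−j) = 4j − 30.
Set 4j − 30 = 6: j = 9.
C(15,9) = 5005; 1^9 = 1; 1^6 = 1.
Coefficient = 5005 · 1 · 1 = 5005.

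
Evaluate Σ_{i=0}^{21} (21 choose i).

The entries of row 21 sum to 2^21 = 2097152.

2097152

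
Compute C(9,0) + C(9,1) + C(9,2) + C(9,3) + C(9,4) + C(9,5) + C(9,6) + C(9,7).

1 + 9 + 36 + 84 + 126 + 126 + 84 + 36 = 502.

502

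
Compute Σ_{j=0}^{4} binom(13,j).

1 + 13 + 78 + 286 + 715 = 1093.

1093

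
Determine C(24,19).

42504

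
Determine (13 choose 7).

1716

C(13,7) = C(13,6) by symmetry.
C(13,6) = (13·12·11·10·9·8) / 6! = 1235520 / 720 = 1716.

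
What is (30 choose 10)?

30045015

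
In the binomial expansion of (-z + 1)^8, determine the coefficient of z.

The general term is C(8,j)·(-z)^j·(1)^(8-j); the z^1 term has j = 1.
C(8,1) = 8.
Coefficient = C(8,1) · (-1)^1 = 8 · (-1) = -8.

-8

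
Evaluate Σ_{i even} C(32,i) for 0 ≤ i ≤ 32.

Half of (1+1)^32 + (1−1)^32 gives the even-index sum: 2^31 = 2147483648.

2147483648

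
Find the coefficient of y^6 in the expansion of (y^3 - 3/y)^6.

-540

General term: C(6,j)·(y^3)^j·(-3/y)^(6-j), with y-exponent 3j − 1(6−j) = 4j − 6.
Set 4j − 6 = 6: j = 3.
C(6,3) = 20; 1^3 = 1; (-3)^3 = -27.
Coefficient = 20 · 1 · (-27) = -540.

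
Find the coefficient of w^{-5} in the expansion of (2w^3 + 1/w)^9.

18

General term: C(9,j)·(2w^3)^j·(1/w)^(9-j), with w-exponent 3j − 1(9−j) = 4j − 9.
Set 4j − 9 = -5: j = 1.
C(9,1) = 9; 2^1 = 2; 1^8 = 1.
Coefficient = 9 · 2 · 1 = 18.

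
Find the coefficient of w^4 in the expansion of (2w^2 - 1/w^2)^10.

13440

General term: C(10,j)·(2w^2)^j·(-1/w^2)^(10-j), with w-exponent 2j − 2(10−j) = 4j − 20.
Set 4j − 20 = 4: j = 6.
C(10,6) = 210; 2^6 = 64; (-1)^4 = 1.
Coefficient = 210 · 64 · 1 = 13440.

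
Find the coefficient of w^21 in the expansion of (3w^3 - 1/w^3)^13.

-16888014

General term: C(13,j)·(3w^3)^j·(-1/w^3)^(13-j), with w-exponent 3j − 3(13−j) = 6j − 39.
Set 6j − 39 = 21: j = 10.
C(13,10) = 286; 3^10 = 59049; (-1)^3 = -1.
Coefficient = 286 · 59049 · (-1) = -16888014.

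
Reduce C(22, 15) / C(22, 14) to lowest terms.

C(n,k+1)/C(n,k) = (n−k)/(k+1) = (22−14)/(14+1) = 8/15.

8/15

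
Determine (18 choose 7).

31824

C(18,7) = (18·17·16·15·14·13·12) / 7! = 160392960 / 5040 = 31824.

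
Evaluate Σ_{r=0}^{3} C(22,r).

1794

1 + 22 + 231 + 1540 = 1794.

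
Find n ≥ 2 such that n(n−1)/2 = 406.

29

n(n−1)/2 = 406 ⇒ n(n−1) = 812. Since 29·28 = 812, n = 29.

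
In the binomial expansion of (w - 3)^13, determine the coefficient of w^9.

The general term is C(13,j)·(w)^j·(-3)^(13-j); the w^9 term has j = 9.
C(13,9) = 715.
Coefficient = C(13,9) · (-3)^4 = 715 · 81 = 57915.

57915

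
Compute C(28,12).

30421755

C(28,12) = (28·27·26·25·24·23·22·21·20·19·18·17) / 12! = 14572069319808000 / 479001600 = 30421755.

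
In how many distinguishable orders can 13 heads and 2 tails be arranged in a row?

105

Choose positions for the heads: C(15,13) = 105.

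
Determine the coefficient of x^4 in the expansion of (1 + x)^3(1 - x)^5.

Coefficient of x^4 = Σ_{j} C(3,j)·1^j·C(5,4-j)·(-1)^(4-j) for j from 0 to 3.
= 5 + (-30) + 30 + (-5) = 0.

0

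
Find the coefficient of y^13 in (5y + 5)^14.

The general term is C(14,j)·(5y)^j·(5)^(14-j); the y^13 term has j = 13.
C(14,13) = 14.
Coefficient = C(14,13) · 5^13 · 5^1 = 14 · 1220703125 · 5 = 85449218750.

85449218750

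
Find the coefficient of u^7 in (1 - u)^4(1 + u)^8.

8

Coefficient of u^7 = Σ_{j} C(4,j)·(-1)^j·C(8,7-j)·1^(7-j) for j from 0 to 4.
= 8 + (-112) + 336 + (-280) + 56 = 8.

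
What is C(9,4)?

C(9,4) = (9·8·7·6) / 4! = 3024 / 24 = 126.

126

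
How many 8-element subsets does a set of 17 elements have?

24310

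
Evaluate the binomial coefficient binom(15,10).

3003

C(15,10) = C(15,5) by symmetry.
C(15,5) = (15·14·13·12·11) / 5! = 360360 / 120 = 3003.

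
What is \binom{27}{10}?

C(27,10) = (27·26·25·24·23·22·21·20·19·18) / 10! = 30613591008000 / 3628800 = 8436285.

8436285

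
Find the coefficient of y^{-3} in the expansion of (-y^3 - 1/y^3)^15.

General term: C(15,j)·(-y^3)^j·(-1/y^3)^(15-j), with y-exponent 3j − 3(15−j) = 6j − 45.
Set 6j − 45 = -3: j = 7.
C(15,7) = 6435; (-1)^7 = -1; (-1)^8 = 1.
Coefficient = 6435 · (-1) · 1 = -6435.

-6435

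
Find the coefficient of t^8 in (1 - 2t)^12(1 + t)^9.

11817

Coefficient of t^8 = Σ_{j} C(12,j)·(-2)^j·C(9,8-j)·1^(8-j) for j from 0 to 8.
= 9 + (-864) + 22176 + (-221760) + 997920 + (-2128896) + 2128896 + (-912384) + 126720 = 11817.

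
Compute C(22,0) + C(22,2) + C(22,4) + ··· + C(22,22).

Half of (1+1)^22 + (1−1)^22 gives the even-index sum: 2^21 = 2097152.

2097152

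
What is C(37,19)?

17672631900

C(37,19) = C(37,18) by symmetry.
C(37,18) = (37·36·35·34·33·32·31·30·29·28·27·26·25·24·23·22·21·20) / 18! = 113146793787569865523200000 / 6402373705728000 = 17672631900.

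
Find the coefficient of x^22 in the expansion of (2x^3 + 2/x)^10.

General term: C(10,j)·(2x^3)^j·(2/x)^(10-j), with x-exponent 3j − 1(10−j) = 4j − 10.
Set 4j − 10 = 22: j = 8.
C(10,8) = 45; 2^8 = 256; 2^2 = 4.
Coefficient = 45 · 256 · 4 = 46080.

46080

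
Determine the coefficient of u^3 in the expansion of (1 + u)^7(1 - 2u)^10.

Coefficient of u^3 = Σ_{j} C(7,j)·1^j·C(10,3-j)·(-2)^(3-j) for j from 0 to 3.
= (-960) + 1260 + (-420) + 35 = -85.

-85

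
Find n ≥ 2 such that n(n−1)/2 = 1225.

50

n(n−1)/2 = 1225 ⇒ n(n−1) = 2450. Since 50·49 = 2450, n = 50.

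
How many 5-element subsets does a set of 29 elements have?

118755

C(29,5) = (29·28·27·26·25) / 5! = 14250600 / 120 = 118755.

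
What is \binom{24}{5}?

C(24,5) = (24·23·22·21·20) / 5! = 5100480 / 120 = 42504.

42504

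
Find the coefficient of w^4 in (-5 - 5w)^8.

The general term is C(8,j)·(-5)^j·(-5w)^(8-j); the w^4 term has j = 4.
C(8,4) = 70.
Coefficient = C(8,4) · (-5)^4 · (-5)^4 = 70 · 625 · 625 = 27343750.

27343750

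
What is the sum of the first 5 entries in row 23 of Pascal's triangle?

1 + 23 + 253 + 1771 + 8855 = 10903.

10903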